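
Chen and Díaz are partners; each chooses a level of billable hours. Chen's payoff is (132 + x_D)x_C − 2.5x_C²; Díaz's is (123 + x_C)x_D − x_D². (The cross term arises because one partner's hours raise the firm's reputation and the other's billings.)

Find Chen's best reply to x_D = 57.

Expanding Chen's payoff: 132x_C + x_Dx_C − 2.5x_C².
∂π/∂x_C = 132 + x_D − 5x_C = 0, so x_C = 26.4 + 0.2x_D.
At x_D = 57: x_C = 26.4 + 0.2·57 = 37.8.

37.8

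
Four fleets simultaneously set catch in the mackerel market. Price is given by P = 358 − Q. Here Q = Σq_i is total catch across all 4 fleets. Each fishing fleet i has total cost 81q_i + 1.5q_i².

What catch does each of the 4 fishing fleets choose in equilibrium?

34.625

A representative fishing fleet's profit is π_i = q_i(358 − Q) − 81q_i − 1.5q_i², with Q = q_i + Σ_{j≠i} q_j.
First-order condition: 277 − 5q_i − Σ_{j≠i} q_j = 0.
In a symmetric equilibrium every fishing fleet chooses the same q, so Σ_{j≠i} q_j = 3q. The condition becomes 277 − 8q = 0, giving q = 277/8 = 34.625.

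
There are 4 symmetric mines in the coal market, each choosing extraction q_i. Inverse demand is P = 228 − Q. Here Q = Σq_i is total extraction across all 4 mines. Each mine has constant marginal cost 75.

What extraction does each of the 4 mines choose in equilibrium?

30.6

A representative mine's profit is π_i = q_i(228 − Q) − 75q_i, with Q = q_i + Σ_{j≠i} q_j.
First-order condition: 153 − 2q_i − Σ_{j≠i} q_j = 0.
Imposing symmetry (q_j = q for all j) turns Σ_{j≠i} q_j into 3q, so 153 = 5q and q = 30.6.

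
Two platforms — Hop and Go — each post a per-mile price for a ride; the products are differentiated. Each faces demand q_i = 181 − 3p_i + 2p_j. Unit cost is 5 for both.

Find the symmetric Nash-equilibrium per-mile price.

Hop's profit: π = (p_{Hop} − 5)(181 − 3p_{Hop} + 2p_{Go}).
∂π/∂p_{Hop} = 196 − 6p_{Hop} + 2p_{Go} = 0 ⇒ p_{Hop} = 98/3 + (1/3)p_{Go}.
By symmetry p_{Go} = p_{Hop}; substituting into the reaction function, (2/3)p_{Hop} = 98/3 and p_{Hop} = 49.

49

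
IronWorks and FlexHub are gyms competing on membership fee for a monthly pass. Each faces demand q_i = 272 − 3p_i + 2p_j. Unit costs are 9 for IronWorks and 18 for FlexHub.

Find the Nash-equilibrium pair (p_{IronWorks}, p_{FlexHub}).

76.4375, 79.8125

IronWorks's profit: π = (p_{IronWorks} − 9)(272 − 3p_{IronWorks} + 2p_{FlexHub}).
∂π/∂p_{IronWorks} = 299 − 6p_{IronWorks} + 2p_{FlexHub} = 0 ⇒ p_{IronWorks} = 299/6 + (1/3)p_{FlexHub}.
Similarly p_{FlexHub} = 163/3 + (1/3)p_{IronWorks}.
Substituting the second reaction function into the first: p_{IronWorks} = 299/6 + (1/3)(163/3 + (1/3)p_{IronWorks}), which gives (8/9)p_{IronWorks} = 1223/18 ⇒ p_{IronWorks} = 76.4375.
Then p_{FlexHub} = 163/3 + (1/3)·76.4375 = 79.8125.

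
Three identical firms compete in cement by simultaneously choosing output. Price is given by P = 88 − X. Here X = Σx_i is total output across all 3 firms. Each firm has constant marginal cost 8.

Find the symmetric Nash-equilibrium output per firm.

20

A representative firm's profit is π_i = x_i(88 − X) − 8x_i, with X = x_i + Σ_{j≠i} x_j.
First-order condition: 80 − 2x_i − Σ_{j≠i} x_j = 0.
With identical firms, set every x_j = x: then 80 − 2x − 2x = 0, i.e. x = 80/4 = 20.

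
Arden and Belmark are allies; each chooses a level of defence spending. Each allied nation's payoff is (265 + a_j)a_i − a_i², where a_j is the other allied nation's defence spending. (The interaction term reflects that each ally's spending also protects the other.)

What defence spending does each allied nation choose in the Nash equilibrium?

Arden's payoff is (265 + a_B)a_A − a_A².
∂π/∂a_A = 265 + a_B − 2a_A = 0, so a_A = 132.5 + 0.5a_B.
Setting a_A = a_B in the reaction function: a_A = 132.5 + 0.5a_A, so a_A = 132.5 / 0.5 = 265.

265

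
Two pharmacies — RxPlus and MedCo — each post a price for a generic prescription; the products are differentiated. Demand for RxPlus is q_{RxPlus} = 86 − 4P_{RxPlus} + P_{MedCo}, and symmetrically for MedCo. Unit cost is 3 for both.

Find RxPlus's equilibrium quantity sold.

44

RxPlus's profit: π = (P_{RxPlus} − 3)(86 − 4P_{RxPlus} + P_{MedCo}).
∂π/∂P_{RxPlus} = 98 − 8P_{RxPlus} + P_{MedCo} = 0 ⇒ P_{RxPlus} = 12.25 + 0.125P_{MedCo}.
Setting P_{RxPlus} = P_{MedCo} in the reaction function: P_{RxPlus} = 12.25 + 0.125P_{RxPlus}, so P_{RxPlus} = 12.25 / 0.875 = 14.
q_{RxPlus} = 86 − 4·14 + 14 = 44.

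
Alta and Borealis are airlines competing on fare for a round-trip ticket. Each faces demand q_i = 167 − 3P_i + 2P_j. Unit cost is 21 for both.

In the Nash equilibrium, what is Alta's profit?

3996.75

Alta's profit: π = (P_{Alta} − 21)(167 − 3P_{Alta} + 2P_{Borealis}).
∂π/∂P_{Alta} = 230 − 6P_{Alta} + 2P_{Borealis} = 0 ⇒ P_{Alta} = 115/3 + (1/3)P_{Borealis}.
The game is symmetric, so in equilibrium P_{Borealis} = P_{Alta}: the reaction function gives (2/3)P_{Alta} = 115/3, hence P_{Alta} = 57.5.
q_{Alta} = 167 − 3·57.5 + 2·57.5 = 109.5.
Profit = (57.5 − 21)·109.5 = 3996.75.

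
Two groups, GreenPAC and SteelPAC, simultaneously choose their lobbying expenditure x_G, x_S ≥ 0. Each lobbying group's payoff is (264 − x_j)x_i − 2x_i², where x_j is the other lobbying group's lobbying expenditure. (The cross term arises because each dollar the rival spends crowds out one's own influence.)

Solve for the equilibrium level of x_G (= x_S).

52.8

GreenPAC's payoff is (264 − x_S)x_G − 2x_G².
∂π/∂x_G = 264 − x_S − 4x_G = 0, so x_G = 66 − 0.25x_S.
Setting x_G = x_S in the reaction function: x_G = 66 − 0.25x_G, so x_G = 66 / 1.25 = 52.8.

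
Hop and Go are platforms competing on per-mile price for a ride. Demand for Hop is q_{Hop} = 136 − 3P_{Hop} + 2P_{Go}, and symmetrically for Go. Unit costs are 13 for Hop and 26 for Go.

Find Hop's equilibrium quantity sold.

99.5625

Hop's profit: π = (P_{Hop} − 13)(136 − 3P_{Hop} + 2P_{Go}).
∂π/∂P_{Hop} = 175 − 6P_{Hop} + 2P_{Go} = 0 ⇒ P_{Hop} = 175/6 + (1/3)P_{Go}.
Similarly P_{Go} = 107/3 + (1/3)P_{Hop}.
Solving the two reaction functions simultaneously: (1 − (1/3)(1/3))P_{Hop} = 175/6 + (1/3)·(107/3), so (8/9)P_{Hop} = 739/18 and P_{Hop} = 46.1875.
Then P_{Go} = 107/3 + (1/3)·46.1875 = 51.0625.
q_{Hop} = 136 − 3·46.1875 + 2·51.0625 = 99.5625.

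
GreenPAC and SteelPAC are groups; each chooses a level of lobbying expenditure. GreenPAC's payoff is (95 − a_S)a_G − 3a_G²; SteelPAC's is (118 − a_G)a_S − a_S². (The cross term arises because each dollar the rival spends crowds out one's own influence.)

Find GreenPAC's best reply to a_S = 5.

Expanding GreenPAC's payoff: 95a_G − a_Sa_G − 3a_G².
∂π/∂a_G = 95 − a_S − 6a_G = 0, so a_G = 95/6 − (1/6)a_S.
At a_S = 5: a_G = 95/6 − (1/6)·5 = 15.

15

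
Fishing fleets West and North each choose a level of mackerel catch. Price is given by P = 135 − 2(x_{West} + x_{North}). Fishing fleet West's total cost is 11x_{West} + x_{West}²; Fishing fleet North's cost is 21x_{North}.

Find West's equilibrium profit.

538.68

Fishing fleet West's profit: π = x_{West}(135 − 2(x_{West} + x_{North})) − 11x_{West} − x_{West}².
∂π/∂x_{West} = 124 − 6x_{West} − 2x_{North} = 0, so x_{West} = 62/3 − (1/3)x_{North}.
For North: ∂π/∂x_{North} = 114 − 4x_{North} − 2x_{West} = 0 ⇒ x_{North} = 28.5 − 0.5x_{West}.
Substituting the second reaction function into the first: x_{West} = 62/3 − (1/3)(28.5 − 0.5x_{West}), which gives (5/6)x_{West} = 67/6 ⇒ x_{West} = 13.4.
Then x_{North} = 28.5 − 0.5·13.4 = 21.8.
Price P = 135 − 2·35.2 = 64.6.
West's profit: (64.6 − 11)·13.4 − (13.4)² = 538.68.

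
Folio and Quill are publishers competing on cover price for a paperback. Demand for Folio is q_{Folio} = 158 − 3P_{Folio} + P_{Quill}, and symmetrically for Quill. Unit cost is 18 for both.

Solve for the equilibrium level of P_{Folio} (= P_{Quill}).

Folio's profit: π = (P_{Folio} − 18)(158 − 3P_{Folio} + P_{Quill}).
∂π/∂P_{Folio} = 212 − 6P_{Folio} + P_{Quill} = 0 ⇒ P_{Folio} = 106/3 + (1/6)P_{Quill}.
Setting P_{Folio} = P_{Quill} in the reaction function: P_{Folio} = 106/3 + (1/6)P_{Folio}, so P_{Folio} = (106/3) / (5/6) = 42.4.

42.4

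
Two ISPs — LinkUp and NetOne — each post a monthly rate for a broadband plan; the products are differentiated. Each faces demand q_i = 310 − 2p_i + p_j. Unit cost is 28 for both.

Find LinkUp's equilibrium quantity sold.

188

LinkUp's profit: π = (p_{LinkUp} − 28)(310 − 2p_{LinkUp} + p_{NetOne}).
∂π/∂p_{LinkUp} = 366 − 4p_{LinkUp} + p_{NetOne} = 0 ⇒ p_{LinkUp} = 91.5 + 0.25p_{NetOne}.
Setting p_{LinkUp} = p_{NetOne} in the reaction function: p_{LinkUp} = 91.5 + 0.25p_{LinkUp}, so p_{LinkUp} = 91.5 / 0.75 = 122.
q_{LinkUp} = 310 − 2·122 + 122 = 188.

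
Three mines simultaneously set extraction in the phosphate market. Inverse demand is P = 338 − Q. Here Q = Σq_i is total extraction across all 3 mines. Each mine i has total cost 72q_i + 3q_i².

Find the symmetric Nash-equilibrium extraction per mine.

A representative mine's profit is π_i = q_i(338 − Q) − 72q_i − 3q_i², with Q = q_i + Σ_{j≠i} q_j.
First-order condition: 266 − 8q_i − Σ_{j≠i} q_j = 0.
In a symmetric equilibrium every mine chooses the same q, so Σ_{j≠i} q_j = 2q. The condition becomes 266 − 10q = 0, giving q = 266/10 = 26.6.

26.6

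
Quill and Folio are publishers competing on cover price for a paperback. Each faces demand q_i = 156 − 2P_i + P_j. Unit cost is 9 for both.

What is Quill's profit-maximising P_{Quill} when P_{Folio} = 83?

Quill's profit: π = (P_{Quill} − 9)(156 − 2P_{Quill} + P_{Folio}).
∂π/∂P_{Quill} = 174 − 4P_{Quill} + P_{Folio} = 0 ⇒ P_{Quill} = 43.5 + 0.25P_{Folio}.
At P_{Folio} = 83: P_{Quill} = 43.5 + 0.25·83 = 64.25.

64.25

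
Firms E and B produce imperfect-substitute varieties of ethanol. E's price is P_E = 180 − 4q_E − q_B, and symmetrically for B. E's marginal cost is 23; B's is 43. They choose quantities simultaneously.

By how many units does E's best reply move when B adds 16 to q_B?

Firm E's profit: π = q_E(180 − 4q_E − q_B) − 23q_E.
∂π/∂q_E = 157 − 8q_E − q_B = 0 ⇒ q_E = 19.625 − 0.125q_B.
The reaction-function slope is −0.125, so a 16-unit rise in q_B moves q_E by −0.125 × 16 = −2. E's best response falls — the actions are strategic substitutes.

-2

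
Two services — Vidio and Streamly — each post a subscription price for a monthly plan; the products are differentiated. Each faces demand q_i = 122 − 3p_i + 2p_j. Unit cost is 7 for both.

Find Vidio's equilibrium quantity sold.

86.25

Vidio's profit: π = (p_{Vidio} − 7)(122 − 3p_{Vidio} + 2p_{Streamly}).
∂π/∂p_{Vidio} = 143 − 6p_{Vidio} + 2p_{Streamly} = 0 ⇒ p_{Vidio} = 143/6 + (1/3)p_{Streamly}.
By symmetry p_{Streamly} = p_{Vidio}; substituting into the reaction function, (2/3)p_{Vidio} = 143/6 and p_{Vidio} = 35.75.
q_{Vidio} = 122 − 3·35.75 + 2·35.75 = 86.25.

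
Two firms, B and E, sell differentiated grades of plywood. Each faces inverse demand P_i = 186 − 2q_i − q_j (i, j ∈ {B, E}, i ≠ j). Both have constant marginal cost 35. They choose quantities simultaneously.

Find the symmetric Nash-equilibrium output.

Firm B's profit: π = q_B(186 − 2q_B − q_E) − 35q_B.
∂π/∂q_B = 151 − 4q_B − q_E = 0 ⇒ q_B = 37.75 − 0.25q_E.
By symmetry q_E = q_B; substituting into the reaction function, 1.25q_B = 37.75 and q_B = 30.2.

30.2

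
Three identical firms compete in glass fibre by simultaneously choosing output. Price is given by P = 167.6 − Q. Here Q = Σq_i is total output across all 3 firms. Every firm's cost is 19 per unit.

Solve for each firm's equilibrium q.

37.15

A representative firm's profit is π_i = q_i(167.6 − Q) − 19q_i, with Q = q_i + Σ_{j≠i} q_j.
First-order condition: 148.6 − 2q_i − Σ_{j≠i} q_j = 0.
Imposing symmetry (q_j = q for all j) turns Σ_{j≠i} q_j into 2q, so 148.6 = 4q and q = 37.15.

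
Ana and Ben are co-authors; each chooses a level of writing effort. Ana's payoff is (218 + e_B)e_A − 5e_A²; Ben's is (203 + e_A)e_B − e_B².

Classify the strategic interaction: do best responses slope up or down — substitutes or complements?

strategic complements

Expanding Ana's payoff: 218e_A + e_Be_A − 5e_A².
∂π/∂e_A = 218 + e_B − 10e_A = 0, so e_A = 21.8 + 0.1e_B.
The best-response slope de_A/de_B = 0.1 > 0: the reaction function is upward-sloping, so the choices are strategic complements.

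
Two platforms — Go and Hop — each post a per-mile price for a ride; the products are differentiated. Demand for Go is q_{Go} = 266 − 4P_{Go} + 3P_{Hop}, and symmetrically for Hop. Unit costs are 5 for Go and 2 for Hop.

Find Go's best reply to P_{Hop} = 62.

59

Go's profit: π = (P_{Go} − 5)(266 − 4P_{Go} + 3P_{Hop}).
∂π/∂P_{Go} = 286 − 8P_{Go} + 3P_{Hop} = 0 ⇒ P_{Go} = 35.75 + 0.375P_{Hop}.
At P_{Hop} = 62: P_{Go} = 35.75 + 0.375·62 = 59.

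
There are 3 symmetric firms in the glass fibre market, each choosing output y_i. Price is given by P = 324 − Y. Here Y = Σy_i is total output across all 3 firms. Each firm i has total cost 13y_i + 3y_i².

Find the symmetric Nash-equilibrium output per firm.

31.1

A representative firm's profit is π_i = y_i(324 − Y) − 13y_i − 3y_i², with Y = y_i + Σ_{j≠i} y_j.
First-order condition: 311 − 8y_i − Σ_{j≠i} y_j = 0.
With identical firms, set every y_j = y: then 311 − 8y − 2y = 0, i.e. y = 311/10 = 31.1.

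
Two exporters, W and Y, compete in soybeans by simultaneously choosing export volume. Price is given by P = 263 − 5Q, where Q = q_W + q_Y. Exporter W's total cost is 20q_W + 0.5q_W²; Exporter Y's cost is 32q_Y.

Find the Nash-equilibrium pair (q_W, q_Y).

Exporter W's profit: π = q_W(263 − 5(q_W + q_Y)) − 20q_W − 0.5q_W².
∂π/∂q_W = 243 − 11q_W − 5q_Y = 0, so q_W = 243/11 − (5/11)q_Y.
For Y: ∂π/∂q_Y = 231 − 10q_Y − 5q_W = 0 ⇒ q_Y = 23.1 − 0.5q_W.
Solving the two reaction functions simultaneously: (1 − (−5/11)(−0.5))q_W = 243/11 − (5/11)·23.1, so (17/22)q_W = 255/22 and q_W = 15.
Then q_Y = 23.1 − 0.5·15 = 15.6.

15, 15.6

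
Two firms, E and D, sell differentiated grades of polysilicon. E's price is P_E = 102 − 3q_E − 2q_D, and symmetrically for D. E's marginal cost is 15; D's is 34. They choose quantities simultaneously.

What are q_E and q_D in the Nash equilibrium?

Firm E's profit: π = q_E(102 − 3q_E − 2q_D) − 15q_E.
∂π/∂q_E = 87 − 6q_E − 2q_D = 0 ⇒ q_E = 14.5 − (1/3)q_D.
Similarly q_D = 34/3 − (1/3)q_E.
Plugging q_D into E's best response: q_E = 14.5 − (1/3)(34/3 − (1/3)q_E) ⇒ (8/9)q_E = 193/18, so q_E = 12.0625.
Then q_D = 34/3 − (1/3)·12.0625 = 7.3125.

12.0625, 7.3125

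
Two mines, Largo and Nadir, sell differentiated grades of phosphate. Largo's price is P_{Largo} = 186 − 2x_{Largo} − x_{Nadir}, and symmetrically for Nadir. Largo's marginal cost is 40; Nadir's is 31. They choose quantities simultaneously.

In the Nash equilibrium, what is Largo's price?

97.2

Mine Largo's profit: π = x_{Largo}(186 − 2x_{Largo} − x_{Nadir}) − 40x_{Largo}.
∂π/∂x_{Largo} = 146 − 4x_{Largo} − x_{Nadir} = 0 ⇒ x_{Largo} = 36.5 − 0.25x_{Nadir}.
Similarly x_{Nadir} = 38.75 − 0.25x_{Largo}.
Plugging x_{Nadir} into Largo's best response: x_{Largo} = 36.5 − 0.25(38.75 − 0.25x_{Largo}) ⇒ 0.9375x_{Largo} = 26.8125, so x_{Largo} = 28.6.
Then x_{Nadir} = 38.75 − 0.25·28.6 = 31.6.
P_{Largo} = 186 − 2·28.6 − 31.6 = 97.2.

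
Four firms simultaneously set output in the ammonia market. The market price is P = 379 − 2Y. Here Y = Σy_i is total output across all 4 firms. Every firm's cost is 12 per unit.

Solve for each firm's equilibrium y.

A representative firm's profit is π_i = y_i(379 − 2Y) − 12y_i, with Y = y_i + Σ_{j≠i} y_j.
First-order condition: 367 − 4y_i − 2Σ_{j≠i} y_j = 0.
With identical firms, set every y_j = y: then 367 − 4y − 6y = 0, i.e. y = 367/10 = 36.7.

36.7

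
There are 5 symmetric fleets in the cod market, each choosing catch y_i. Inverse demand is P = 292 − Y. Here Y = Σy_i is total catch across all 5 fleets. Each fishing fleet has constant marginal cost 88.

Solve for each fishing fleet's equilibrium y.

A representative fishing fleet's profit is π_i = y_i(292 − Y) − 88y_i, with Y = y_i + Σ_{j≠i} y_j.
First-order condition: 204 − 2y_i − Σ_{j≠i} y_j = 0.
Imposing symmetry (y_j = y for all j) turns Σ_{j≠i} y_j into 4y, so 204 = 6y and y = 34.

34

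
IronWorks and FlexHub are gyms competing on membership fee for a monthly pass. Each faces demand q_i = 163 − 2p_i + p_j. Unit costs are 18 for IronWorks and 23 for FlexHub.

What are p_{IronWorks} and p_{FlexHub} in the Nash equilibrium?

67, 69

IronWorks's profit: π = (p_{IronWorks} − 18)(163 − 2p_{IronWorks} + p_{FlexHub}).
∂π/∂p_{IronWorks} = 199 − 4p_{IronWorks} + p_{FlexHub} = 0 ⇒ p_{IronWorks} = 49.75 + 0.25p_{FlexHub}.
Similarly p_{FlexHub} = 52.25 + 0.25p_{IronWorks}.
Solving the two reaction functions simultaneously: (1 − (0.25)(0.25))p_{IronWorks} = 49.75 + 0.25·52.25, so 0.9375p_{IronWorks} = 62.8125 and p_{IronWorks} = 67.
Then p_{FlexHub} = 52.25 + 0.25·67 = 69.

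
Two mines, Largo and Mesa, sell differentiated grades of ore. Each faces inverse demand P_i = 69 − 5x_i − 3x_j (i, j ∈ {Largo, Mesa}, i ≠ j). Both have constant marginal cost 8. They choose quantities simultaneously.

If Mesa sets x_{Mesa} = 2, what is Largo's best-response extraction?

5.5

Mine Largo's profit: π = x_{Largo}(69 − 5x_{Largo} − 3x_{Mesa}) − 8x_{Largo}.
∂π/∂x_{Largo} = 61 − 10x_{Largo} − 3x_{Mesa} = 0 ⇒ x_{Largo} = 6.1 − 0.3x_{Mesa}.
At x_{Mesa} = 2: x_{Largo} = 6.1 − 0.3·2 = 5.5.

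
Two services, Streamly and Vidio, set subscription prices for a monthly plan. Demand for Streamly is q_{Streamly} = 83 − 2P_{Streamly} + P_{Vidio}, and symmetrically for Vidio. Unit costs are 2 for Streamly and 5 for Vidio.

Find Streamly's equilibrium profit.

1501.52

Streamly's profit: π = (P_{Streamly} − 2)(83 − 2P_{Streamly} + P_{Vidio}).
∂π/∂P_{Streamly} = 87 − 4P_{Streamly} + P_{Vidio} = 0 ⇒ P_{Streamly} = 21.75 + 0.25P_{Vidio}.
Similarly P_{Vidio} = 23.25 + 0.25P_{Streamly}.
Substituting the second reaction function into the first: P_{Streamly} = 21.75 + 0.25(23.25 + 0.25P_{Streamly}), which gives 0.9375P_{Streamly} = 27.5625 ⇒ P_{Streamly} = 29.4.
Then P_{Vidio} = 23.25 + 0.25·29.4 = 30.6.
q_{Streamly} = 83 − 2·29.4 + 30.6 = 54.8.
Profit = (29.4 − 2)·54.8 = 1501.52.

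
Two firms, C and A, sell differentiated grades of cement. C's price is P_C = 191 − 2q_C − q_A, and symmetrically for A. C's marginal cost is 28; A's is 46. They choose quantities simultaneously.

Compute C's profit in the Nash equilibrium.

Firm C's profit: π = q_C(191 − 2q_C − q_A) − 28q_C.
∂π/∂q_C = 163 − 4q_C − q_A = 0 ⇒ q_C = 40.75 − 0.25q_A.
Similarly q_A = 36.25 − 0.25q_C.
Substituting the second reaction function into the first: q_C = 40.75 − 0.25(36.25 − 0.25q_C), which gives 0.9375q_C = 31.6875 ⇒ q_C = 33.8.
Then q_A = 36.25 − 0.25·33.8 = 27.8.
P_C = 191 − 2·33.8 − 27.8 = 95.6.
Profit = (95.6 − 28)·33.8 = 2284.88.

2284.88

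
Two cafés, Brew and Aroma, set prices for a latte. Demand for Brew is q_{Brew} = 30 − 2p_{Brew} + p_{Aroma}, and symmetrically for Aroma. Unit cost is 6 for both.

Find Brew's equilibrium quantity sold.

16

Brew's profit: π = (p_{Brew} − 6)(30 − 2p_{Brew} + p_{Aroma}).
∂π/∂p_{Brew} = 42 − 4p_{Brew} + p_{Aroma} = 0 ⇒ p_{Brew} = 10.5 + 0.25p_{Aroma}.
The game is symmetric, so in equilibrium p_{Aroma} = p_{Brew}: the reaction function gives 0.75p_{Brew} = 10.5, hence p_{Brew} = 14.
q_{Brew} = 30 − 2·14 + 14 = 16.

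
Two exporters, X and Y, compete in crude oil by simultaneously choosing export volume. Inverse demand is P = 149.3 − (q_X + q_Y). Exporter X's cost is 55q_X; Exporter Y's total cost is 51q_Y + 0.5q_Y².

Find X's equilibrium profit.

Exporter X's profit: π = q_X(149.3 − (q_X + q_Y)) − 55q_X.
∂π/∂q_X = 94.3 − 2q_X − q_Y = 0, so q_X = 47.15 − 0.5q_Y.
For Y: ∂π/∂q_Y = 98.3 − 3q_Y − q_X = 0 ⇒ q_Y = 983/30 − (1/3)q_X.
Solving the two reaction functions simultaneously: (1 − (−0.5)(−1/3))q_X = 47.15 − 0.5·(983/30), so (5/6)q_X = 923/30 and q_X = 36.92.
Then q_Y = 983/30 − (1/3)·36.92 = 20.46.
Price P = 149.3 − 57.38 = 91.92.
X's profit: (91.92 − 55)·36.92 = 1363.0864.

1363.0864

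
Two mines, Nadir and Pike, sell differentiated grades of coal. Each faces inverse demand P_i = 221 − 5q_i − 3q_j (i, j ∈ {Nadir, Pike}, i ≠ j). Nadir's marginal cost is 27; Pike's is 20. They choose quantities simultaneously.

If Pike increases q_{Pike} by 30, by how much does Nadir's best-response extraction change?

-9

Mine Nadir's profit: π = q_{Nadir}(221 − 5q_{Nadir} − 3q_{Pike}) − 27q_{Nadir}.
∂π/∂q_{Nadir} = 194 − 10q_{Nadir} − 3q_{Pike} = 0 ⇒ q_{Nadir} = 19.4 − 0.3q_{Pike}.
The reaction-function slope is −0.3, so a 30-unit rise in q_{Pike} moves q_{Nadir} by −0.3 × 30 = −9. Nadir's best response falls — the actions are strategic substitutes.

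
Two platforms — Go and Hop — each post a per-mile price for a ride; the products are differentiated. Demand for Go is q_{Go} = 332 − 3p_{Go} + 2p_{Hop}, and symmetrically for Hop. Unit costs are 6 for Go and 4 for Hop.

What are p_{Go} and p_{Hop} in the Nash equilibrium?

87.125, 86.375

Go's profit: π = (p_{Go} − 6)(332 − 3p_{Go} + 2p_{Hop}).
∂π/∂p_{Go} = 350 − 6p_{Go} + 2p_{Hop} = 0 ⇒ p_{Go} = 175/3 + (1/3)p_{Hop}.
Similarly p_{Hop} = 172/3 + (1/3)p_{Go}.
Plugging p_{Hop} into Go's best response: p_{Go} = 175/3 + (1/3)(172/3 + (1/3)p_{Go}) ⇒ (8/9)p_{Go} = 697/9, so p_{Go} = 87.125.
Then p_{Hop} = 172/3 + (1/3)·87.125 = 86.375.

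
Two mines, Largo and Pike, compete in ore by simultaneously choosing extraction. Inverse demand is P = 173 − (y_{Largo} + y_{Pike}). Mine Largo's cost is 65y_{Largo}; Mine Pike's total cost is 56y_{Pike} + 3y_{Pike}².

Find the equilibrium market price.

Mine Largo's profit: π = y_{Largo}(173 − (y_{Largo} + y_{Pike})) − 65y_{Largo}.
∂π/∂y_{Largo} = 108 − 2y_{Largo} − y_{Pike} = 0, so y_{Largo} = 54 − 0.5y_{Pike}.
For Pike: ∂π/∂y_{Pike} = 117 − 8y_{Pike} − y_{Largo} = 0 ⇒ y_{Pike} = 14.625 − 0.125y_{Largo}.
Substituting the second reaction function into the first: y_{Largo} = 54 − 0.5(14.625 − 0.125y_{Largo}), which gives 0.9375y_{Largo} = 46.6875 ⇒ y_{Largo} = 49.8.
Then y_{Pike} = 14.625 − 0.125·49.8 = 8.4.
Equilibrium price: P = 173 − 58.2 = 114.8.

114.8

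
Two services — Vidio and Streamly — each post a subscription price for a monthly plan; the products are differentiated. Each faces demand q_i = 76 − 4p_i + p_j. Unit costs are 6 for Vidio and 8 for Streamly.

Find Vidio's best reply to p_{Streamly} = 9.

Vidio's profit: π = (p_{Vidio} − 6)(76 − 4p_{Vidio} + p_{Streamly}).
∂π/∂p_{Vidio} = 100 − 8p_{Vidio} + p_{Streamly} = 0 ⇒ p_{Vidio} = 12.5 + 0.125p_{Streamly}.
At p_{Streamly} = 9: p_{Vidio} = 12.5 + 0.125·9 = 13.625.

13.625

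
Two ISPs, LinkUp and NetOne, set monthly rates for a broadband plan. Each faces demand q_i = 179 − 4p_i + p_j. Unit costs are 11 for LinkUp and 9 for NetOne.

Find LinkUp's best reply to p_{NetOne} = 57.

35

LinkUp's profit: π = (p_{LinkUp} − 11)(179 − 4p_{LinkUp} + p_{NetOne}).
∂π/∂p_{LinkUp} = 223 − 8p_{LinkUp} + p_{NetOne} = 0 ⇒ p_{LinkUp} = 27.875 + 0.125p_{NetOne}.
At p_{NetOne} = 57: p_{LinkUp} = 27.875 + 0.125·57 = 35.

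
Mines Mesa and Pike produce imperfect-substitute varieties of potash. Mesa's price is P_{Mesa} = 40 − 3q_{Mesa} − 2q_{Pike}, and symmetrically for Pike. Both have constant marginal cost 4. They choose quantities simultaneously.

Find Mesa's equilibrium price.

Mine Mesa's profit: π = q_{Mesa}(40 − 3q_{Mesa} − 2q_{Pike}) − 4q_{Mesa}.
∂π/∂q_{Mesa} = 36 − 6q_{Mesa} − 2q_{Pike} = 0 ⇒ q_{Mesa} = 6 − (1/3)q_{Pike}.
By symmetry q_{Pike} = q_{Mesa}; substituting into the reaction function, (4/3)q_{Mesa} = 6 and q_{Mesa} = 4.5.
P_{Mesa} = 40 − 3·4.5 − 2·4.5 = 17.5.

17.5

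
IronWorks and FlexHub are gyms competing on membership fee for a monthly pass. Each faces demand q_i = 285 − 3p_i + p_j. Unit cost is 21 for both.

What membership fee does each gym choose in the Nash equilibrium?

IronWorks's profit: π = (p_{IronWorks} − 21)(285 − 3p_{IronWorks} + p_{FlexHub}).
∂π/∂p_{IronWorks} = 348 − 6p_{IronWorks} + p_{FlexHub} = 0 ⇒ p_{IronWorks} = 58 + (1/6)p_{FlexHub}.
By symmetry p_{FlexHub} = p_{IronWorks}; substituting into the reaction function, (5/6)p_{IronWorks} = 58 and p_{IronWorks} = 69.6.

69.6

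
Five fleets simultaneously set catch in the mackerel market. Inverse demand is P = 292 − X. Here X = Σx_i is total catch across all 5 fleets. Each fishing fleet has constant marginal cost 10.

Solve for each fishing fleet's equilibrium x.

47

A representative fishing fleet's profit is π_i = x_i(292 − X) − 10x_i, with X = x_i + Σ_{j≠i} x_j.
First-order condition: 282 − 2x_i − Σ_{j≠i} x_j = 0.
In a symmetric equilibrium every fishing fleet chooses the same x, so Σ_{j≠i} x_j = 4x. The condition becomes 282 − 6x = 0, giving x = 282/6 = 47.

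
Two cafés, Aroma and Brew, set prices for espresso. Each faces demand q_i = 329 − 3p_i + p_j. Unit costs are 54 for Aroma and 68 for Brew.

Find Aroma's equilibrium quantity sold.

136.2

Aroma's profit: π = (p_{Aroma} − 54)(329 − 3p_{Aroma} + p_{Brew}).
∂π/∂p_{Aroma} = 491 − 6p_{Aroma} + p_{Brew} = 0 ⇒ p_{Aroma} = 491/6 + (1/6)p_{Brew}.
Similarly p_{Brew} = 533/6 + (1/6)p_{Aroma}.
Substituting the second reaction function into the first: p_{Aroma} = 491/6 + (1/6)(533/6 + (1/6)p_{Aroma}), which gives (35/36)p_{Aroma} = 3479/36 ⇒ p_{Aroma} = 99.4.
Then p_{Brew} = 533/6 + (1/6)·99.4 = 105.4.
q_{Aroma} = 329 − 3·99.4 + 105.4 = 136.2.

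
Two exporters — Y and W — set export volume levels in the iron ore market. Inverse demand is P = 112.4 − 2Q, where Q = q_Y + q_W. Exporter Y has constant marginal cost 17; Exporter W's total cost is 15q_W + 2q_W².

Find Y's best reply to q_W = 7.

Exporter Y's profit: π = q_Y(112.4 − 2(q_Y + q_W)) − 17q_Y.
∂π/∂q_Y = 95.4 − 4q_Y − 2q_W = 0, so q_Y = 23.85 − 0.5q_W.
At q_W = 7: q_Y = 23.85 − 0.5·7 = 20.35.

20.35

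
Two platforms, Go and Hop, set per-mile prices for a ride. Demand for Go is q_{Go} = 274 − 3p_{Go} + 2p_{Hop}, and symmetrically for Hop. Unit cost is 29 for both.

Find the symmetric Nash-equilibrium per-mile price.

90.25

Go's profit: π = (p_{Go} − 29)(274 − 3p_{Go} + 2p_{Hop}).
∂π/∂p_{Go} = 361 − 6p_{Go} + 2p_{Hop} = 0 ⇒ p_{Go} = 361/6 + (1/3)p_{Hop}.
The game is symmetric, so in equilibrium p_{Hop} = p_{Go}: the reaction function gives (2/3)p_{Go} = 361/6, hence p_{Go} = 90.25.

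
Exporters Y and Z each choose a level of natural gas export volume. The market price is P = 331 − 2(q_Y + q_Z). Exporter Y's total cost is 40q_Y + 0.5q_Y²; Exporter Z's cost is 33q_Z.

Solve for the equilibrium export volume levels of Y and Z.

Exporter Y's profit: π = q_Y(331 − 2(q_Y + q_Z)) − 40q_Y − 0.5q_Y².
∂π/∂q_Y = 291 − 5q_Y − 2q_Z = 0, so q_Y = 58.2 − 0.4q_Z.
For Z: ∂π/∂q_Z = 298 − 4q_Z − 2q_Y = 0 ⇒ q_Z = 74.5 − 0.5q_Y.
Plugging q_Z into Y's best response: q_Y = 58.2 − 0.4(74.5 − 0.5q_Y) ⇒ 0.8q_Y = 28.4, so q_Y = 35.5.
Then q_Z = 74.5 − 0.5·35.5 = 56.75.

35.5, 56.75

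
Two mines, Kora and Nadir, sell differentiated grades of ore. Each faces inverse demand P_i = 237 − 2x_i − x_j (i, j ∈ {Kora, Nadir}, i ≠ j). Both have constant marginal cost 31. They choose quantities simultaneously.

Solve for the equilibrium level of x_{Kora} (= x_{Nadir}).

Mine Kora's profit: π = x_{Kora}(237 − 2x_{Kora} − x_{Nadir}) − 31x_{Kora}.
∂π/∂x_{Kora} = 206 − 4x_{Kora} − x_{Nadir} = 0 ⇒ x_{Kora} = 51.5 − 0.25x_{Nadir}.
Setting x_{Kora} = x_{Nadir} in the reaction function: x_{Kora} = 51.5 − 0.25x_{Kora}, so x_{Kora} = 51.5 / 1.25 = 41.2.

41.2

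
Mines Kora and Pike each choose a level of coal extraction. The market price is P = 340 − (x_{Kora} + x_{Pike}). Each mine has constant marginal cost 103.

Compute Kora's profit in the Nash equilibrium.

6241

Mine Kora's profit: π = x_{Kora}(340 − (x_{Kora} + x_{Pike})) − 103x_{Kora}.
∂π/∂x_{Kora} = 237 − 2x_{Kora} − x_{Pike} = 0, so x_{Kora} = 118.5 − 0.5x_{Pike}.
The game is symmetric, so in equilibrium x_{Pike} = x_{Kora}: the reaction function gives 1.5x_{Kora} = 118.5, hence x_{Kora} = 79.
Price P = 340 − 158 = 182.
Kora's profit: (182 − 103)·79 = 6241.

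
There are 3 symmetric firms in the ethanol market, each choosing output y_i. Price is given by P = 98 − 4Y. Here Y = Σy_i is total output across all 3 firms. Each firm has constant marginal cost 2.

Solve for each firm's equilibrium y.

A representative firm's profit is π_i = y_i(98 − 4Y) − 2y_i, with Y = y_i + Σ_{j≠i} y_j.
First-order condition: 96 − 8y_i − 4Σ_{j≠i} y_j = 0.
In a symmetric equilibrium every firm chooses the same y, so Σ_{j≠i} y_j = 2y. The condition becomes 96 − 16y = 0, giving y = 96/16 = 6.

6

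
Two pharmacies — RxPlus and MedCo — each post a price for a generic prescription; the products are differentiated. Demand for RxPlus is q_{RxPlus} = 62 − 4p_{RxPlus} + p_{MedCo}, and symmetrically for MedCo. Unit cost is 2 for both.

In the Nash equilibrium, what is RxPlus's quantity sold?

RxPlus's profit: π = (p_{RxPlus} − 2)(62 − 4p_{RxPlus} + p_{MedCo}).
∂π/∂p_{RxPlus} = 70 − 8p_{RxPlus} + p_{MedCo} = 0 ⇒ p_{RxPlus} = 8.75 + 0.125p_{MedCo}.
The game is symmetric, so in equilibrium p_{MedCo} = p_{RxPlus}: the reaction function gives 0.875p_{RxPlus} = 8.75, hence p_{RxPlus} = 10.
q_{RxPlus} = 62 − 4·10 + 10 = 32.

32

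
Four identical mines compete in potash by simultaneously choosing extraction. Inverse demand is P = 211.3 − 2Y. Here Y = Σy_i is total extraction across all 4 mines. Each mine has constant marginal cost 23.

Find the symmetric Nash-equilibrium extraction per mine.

A representative mine's profit is π_i = y_i(211.3 − 2Y) − 23y_i, with Y = y_i + Σ_{j≠i} y_j.
First-order condition: 188.3 − 4y_i − 2Σ_{j≠i} y_j = 0.
In a symmetric equilibrium every mine chooses the same y, so Σ_{j≠i} y_j = 3y. The condition becomes 188.3 − 10y = 0, giving y = 188.3/10 = 18.83.

18.83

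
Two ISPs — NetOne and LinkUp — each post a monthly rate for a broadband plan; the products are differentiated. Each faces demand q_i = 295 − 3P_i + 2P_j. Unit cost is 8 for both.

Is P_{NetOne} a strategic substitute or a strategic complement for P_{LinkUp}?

strategic complements

NetOne's profit: π = (P_{NetOne} − 8)(295 − 3P_{NetOne} + 2P_{LinkUp}).
∂π/∂P_{NetOne} = 319 − 6P_{NetOne} + 2P_{LinkUp} = 0 ⇒ P_{NetOne} = 319/6 + (1/3)P_{LinkUp}.
The best-response slope dP_{NetOne}/dP_{LinkUp} = 1/3 > 0: the reaction function is upward-sloping, so the choices are strategic complements.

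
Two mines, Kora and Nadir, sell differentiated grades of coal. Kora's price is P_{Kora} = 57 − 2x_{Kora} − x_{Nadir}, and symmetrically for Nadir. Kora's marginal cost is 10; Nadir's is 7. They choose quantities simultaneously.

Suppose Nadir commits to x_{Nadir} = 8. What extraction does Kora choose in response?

9.75

Mine Kora's profit: π = x_{Kora}(57 − 2x_{Kora} − x_{Nadir}) − 10x_{Kora}.
∂π/∂x_{Kora} = 47 − 4x_{Kora} − x_{Nadir} = 0 ⇒ x_{Kora} = 11.75 − 0.25x_{Nadir}.
At x_{Nadir} = 8: x_{Kora} = 11.75 − 0.25·8 = 9.75.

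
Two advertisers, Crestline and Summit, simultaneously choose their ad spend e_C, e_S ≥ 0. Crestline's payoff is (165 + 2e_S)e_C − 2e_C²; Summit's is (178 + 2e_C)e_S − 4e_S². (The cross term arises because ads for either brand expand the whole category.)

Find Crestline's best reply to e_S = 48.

65.25

Expanding Crestline's payoff: 165e_C + 2e_Se_C − 2e_C².
∂π/∂e_C = 165 + 2e_S − 4e_C = 0, so e_C = 41.25 + 0.5e_S.
At e_S = 48: e_C = 41.25 + 0.5·48 = 65.25.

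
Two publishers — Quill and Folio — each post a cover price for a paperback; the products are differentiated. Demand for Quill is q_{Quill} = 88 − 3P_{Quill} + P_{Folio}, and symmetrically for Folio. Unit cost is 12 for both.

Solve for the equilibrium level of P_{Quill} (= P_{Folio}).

Quill's profit: π = (P_{Quill} − 12)(88 − 3P_{Quill} + P_{Folio}).
∂π/∂P_{Quill} = 124 − 6P_{Quill} + P_{Folio} = 0 ⇒ P_{Quill} = 62/3 + (1/6)P_{Folio}.
Setting P_{Quill} = P_{Folio} in the reaction function: P_{Quill} = 62/3 + (1/6)P_{Quill}, so P_{Quill} = (62/3) / (5/6) = 24.8.

24.8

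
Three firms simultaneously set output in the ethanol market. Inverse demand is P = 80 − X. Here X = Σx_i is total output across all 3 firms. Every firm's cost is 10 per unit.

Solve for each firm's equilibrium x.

A representative firm's profit is π_i = x_i(80 − X) − 10x_i, with X = x_i + Σ_{j≠i} x_j.
First-order condition: 70 − 2x_i − Σ_{j≠i} x_j = 0.
With identical firms, set every x_j = x: then 70 − 2x − 2x = 0, i.e. x = 70/4 = 17.5.

17.5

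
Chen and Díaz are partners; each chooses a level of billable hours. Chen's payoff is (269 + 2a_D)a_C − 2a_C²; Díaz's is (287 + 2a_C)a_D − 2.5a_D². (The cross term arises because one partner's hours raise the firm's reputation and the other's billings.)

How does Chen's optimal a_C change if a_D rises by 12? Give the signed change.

Expanding Chen's payoff: 269a_C + 2a_Da_C − 2a_C².
∂π/∂a_C = 269 + 2a_D − 4a_C = 0, so a_C = 67.25 + 0.5a_D.
The reaction-function slope is 0.5, so a 12-unit rise in a_D moves a_C by 0.5 × 12 = 6. Chen's best response rises — the actions are strategic complements.

6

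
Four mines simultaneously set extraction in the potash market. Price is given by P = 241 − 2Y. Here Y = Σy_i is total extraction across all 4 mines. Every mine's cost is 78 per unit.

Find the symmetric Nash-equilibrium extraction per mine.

16.3

A representative mine's profit is π_i = y_i(241 − 2Y) − 78y_i, with Y = y_i + Σ_{j≠i} y_j.
First-order condition: 163 − 4y_i − 2Σ_{j≠i} y_j = 0.
In a symmetric equilibrium every mine chooses the same y, so Σ_{j≠i} y_j = 3y. The condition becomes 163 − 10y = 0, giving y = 163/10 = 16.3.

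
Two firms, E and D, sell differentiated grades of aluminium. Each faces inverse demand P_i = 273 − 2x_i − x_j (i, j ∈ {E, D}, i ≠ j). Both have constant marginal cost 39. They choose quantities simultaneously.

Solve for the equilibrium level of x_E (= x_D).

46.8

Firm E's profit: π = x_E(273 − 2x_E − x_D) − 39x_E.
∂π/∂x_E = 234 − 4x_E − x_D = 0 ⇒ x_E = 58.5 − 0.25x_D.
The game is symmetric, so in equilibrium x_D = x_E: the reaction function gives 1.25x_E = 58.5, hence x_E = 46.8.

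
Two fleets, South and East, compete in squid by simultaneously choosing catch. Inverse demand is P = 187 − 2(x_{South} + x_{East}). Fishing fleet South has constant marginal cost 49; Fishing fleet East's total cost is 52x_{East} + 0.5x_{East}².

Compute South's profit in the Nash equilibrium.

1378.125

Fishing fleet South's profit: π = x_{South}(187 − 2(x_{South} + x_{East})) − 49x_{South}.
∂π/∂x_{South} = 138 − 4x_{South} − 2x_{East} = 0, so x_{South} = 34.5 − 0.5x_{East}.
For East: ∂π/∂x_{East} = 135 − 5x_{East} − 2x_{South} = 0 ⇒ x_{East} = 27 − 0.4x_{South}.
Substituting the second reaction function into the first: x_{South} = 34.5 − 0.5(27 − 0.4x_{South}), which gives 0.8x_{South} = 21 ⇒ x_{South} = 26.25.
Then x_{East} = 27 − 0.4·26.25 = 16.5.
Price P = 187 − 2·42.75 = 101.5.
South's profit: (101.5 − 49)·26.25 = 1378.125.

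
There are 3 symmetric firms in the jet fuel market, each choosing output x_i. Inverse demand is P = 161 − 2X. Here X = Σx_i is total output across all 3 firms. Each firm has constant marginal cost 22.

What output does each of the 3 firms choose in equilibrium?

A representative firm's profit is π_i = x_i(161 − 2X) − 22x_i, with X = x_i + Σ_{j≠i} x_j.
First-order condition: 139 − 4x_i − 2Σ_{j≠i} x_j = 0.
With identical firms, set every x_j = x: then 139 − 4x − 4x = 0, i.e. x = 139/8 = 17.375.

17.375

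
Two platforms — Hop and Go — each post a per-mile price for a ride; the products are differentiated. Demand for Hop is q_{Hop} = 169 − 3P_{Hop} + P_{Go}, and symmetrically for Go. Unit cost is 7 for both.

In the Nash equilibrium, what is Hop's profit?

2883

Hop's profit: π = (P_{Hop} − 7)(169 − 3P_{Hop} + P_{Go}).
∂π/∂P_{Hop} = 190 − 6P_{Hop} + P_{Go} = 0 ⇒ P_{Hop} = 95/3 + (1/6)P_{Go}.
The game is symmetric, so in equilibrium P_{Go} = P_{Hop}: the reaction function gives (5/6)P_{Hop} = 95/3, hence P_{Hop} = 38.
q_{Hop} = 169 − 3·38 + 38 = 93.
Profit = (38 − 7)·93 = 2883.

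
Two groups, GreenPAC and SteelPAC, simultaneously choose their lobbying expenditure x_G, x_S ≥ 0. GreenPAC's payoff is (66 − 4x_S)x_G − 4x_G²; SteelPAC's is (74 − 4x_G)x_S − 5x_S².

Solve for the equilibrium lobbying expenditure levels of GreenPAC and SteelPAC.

5.6875, 5.125

Expanding GreenPAC's payoff: 66x_G − 4x_Sx_G − 4x_G².
∂π/∂x_G = 66 − 4x_S − 8x_G = 0, so x_G = 8.25 − 0.5x_S.
Likewise for SteelPAC: x_S = 7.4 − 0.4x_G.
Solving the two reaction functions simultaneously: (1 − (−0.5)(−0.4))x_G = 8.25 − 0.5·7.4, so 0.8x_G = 4.55 and x_G = 5.6875.
Then x_S = 7.4 − 0.4·5.6875 = 5.125.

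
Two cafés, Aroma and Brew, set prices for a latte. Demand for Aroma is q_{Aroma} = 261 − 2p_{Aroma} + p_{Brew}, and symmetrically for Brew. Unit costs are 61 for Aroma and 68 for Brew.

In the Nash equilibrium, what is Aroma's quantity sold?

Aroma's profit: π = (p_{Aroma} − 61)(261 − 2p_{Aroma} + p_{Brew}).
∂π/∂p_{Aroma} = 383 − 4p_{Aroma} + p_{Brew} = 0 ⇒ p_{Aroma} = 95.75 + 0.25p_{Brew}.
Similarly p_{Brew} = 99.25 + 0.25p_{Aroma}.
Solving the two reaction functions simultaneously: (1 − (0.25)(0.25))p_{Aroma} = 95.75 + 0.25·99.25, so 0.9375p_{Aroma} = 120.5625 and p_{Aroma} = 128.6.
Then p_{Brew} = 99.25 + 0.25·128.6 = 131.4.
q_{Aroma} = 261 − 2·128.6 + 131.4 = 135.2.

135.2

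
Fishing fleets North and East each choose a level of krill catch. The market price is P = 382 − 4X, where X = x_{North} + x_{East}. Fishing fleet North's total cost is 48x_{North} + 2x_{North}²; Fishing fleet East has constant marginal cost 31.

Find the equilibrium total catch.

Fishing fleet North's profit: π = x_{North}(382 − 4(x_{North} + x_{East})) − 48x_{North} − 2x_{North}².
∂π/∂x_{North} = 334 − 12x_{North} − 4x_{East} = 0, so x_{North} = 167/6 − (1/3)x_{East}.
For East: ∂π/∂x_{East} = 351 − 8x_{East} − 4x_{North} = 0 ⇒ x_{East} = 43.875 − 0.5x_{North}.
Solving the two reaction functions simultaneously: (1 − (−1/3)(−0.5))x_{North} = 167/6 − (1/3)·43.875, so (5/6)x_{North} = 317/24 and x_{North} = 15.85.
Then x_{East} = 43.875 − 0.5·15.85 = 35.95.
Total catch: 15.85 + 35.95 = 51.8.

51.8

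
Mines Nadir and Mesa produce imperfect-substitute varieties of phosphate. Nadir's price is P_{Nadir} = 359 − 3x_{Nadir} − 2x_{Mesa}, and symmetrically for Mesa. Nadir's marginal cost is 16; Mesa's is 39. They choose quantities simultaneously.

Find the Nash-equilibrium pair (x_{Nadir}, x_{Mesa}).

44.3125, 38.5625

Mine Nadir's profit: π = x_{Nadir}(359 − 3x_{Nadir} − 2x_{Mesa}) − 16x_{Nadir}.
∂π/∂x_{Nadir} = 343 − 6x_{Nadir} − 2x_{Mesa} = 0 ⇒ x_{Nadir} = 343/6 − (1/3)x_{Mesa}.
Similarly x_{Mesa} = 160/3 − (1/3)x_{Nadir}.
Plugging x_{Mesa} into Nadir's best response: x_{Nadir} = 343/6 − (1/3)(160/3 − (1/3)x_{Nadir}) ⇒ (8/9)x_{Nadir} = 709/18, so x_{Nadir} = 44.3125.
Then x_{Mesa} = 160/3 − (1/3)·44.3125 = 38.5625.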